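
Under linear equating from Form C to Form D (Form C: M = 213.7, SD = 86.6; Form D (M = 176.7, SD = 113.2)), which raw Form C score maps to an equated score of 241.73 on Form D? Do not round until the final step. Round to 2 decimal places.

Invert y = (SD_Y/SD_X)(x − M_X) + M_Y:
x = (SD_X/SD_Y)(y − M_Y) + M_X = (86.6/113.2)(241.73 − 176.7) + 213.7
x = 0.765018 × 65.030 + 213.7 = 263.45

263.45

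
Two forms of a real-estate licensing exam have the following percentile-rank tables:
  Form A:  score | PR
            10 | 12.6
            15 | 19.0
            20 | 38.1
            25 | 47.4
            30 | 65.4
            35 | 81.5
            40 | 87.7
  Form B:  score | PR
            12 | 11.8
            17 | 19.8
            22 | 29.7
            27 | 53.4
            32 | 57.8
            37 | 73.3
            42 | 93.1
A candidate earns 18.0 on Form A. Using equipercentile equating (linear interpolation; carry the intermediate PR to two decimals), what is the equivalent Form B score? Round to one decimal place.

PR of 18.0 on Form A: 19.0 + (18.0 − 15)/(20 − 15) × (38.1 − 19.0) = 30.46
On Form B, PR 30.46 falls between score 22 (PR 29.7) and 27 (PR 53.4).
Interpolate: 22 + (30.46 − 29.7)/(53.4 − 29.7) × (27 − 22) = 22.2

22.2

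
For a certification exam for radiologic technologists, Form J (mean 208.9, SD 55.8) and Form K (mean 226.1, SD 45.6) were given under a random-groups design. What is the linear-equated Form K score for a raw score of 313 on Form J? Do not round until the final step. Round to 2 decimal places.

Linear equating: y = (SD_Y/SD_X)(x − M_X) + M_Y
y = (45.6/55.8)(313 − 208.9) + 226.1
y = 0.817204 × 104.1 + 226.1 = 85.0710 + 226.1 = 311.17

311.17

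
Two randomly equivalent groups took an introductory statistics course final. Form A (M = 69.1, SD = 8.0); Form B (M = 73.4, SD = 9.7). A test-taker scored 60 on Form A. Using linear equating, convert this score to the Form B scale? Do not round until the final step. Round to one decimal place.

62.4

Linear equating: y = (SD_Y/SD_X)(x − M_X) + M_Y
y = (9.7/8.0)(60 − 69.1) + 73.4
y = 1.212500 × -9.1 + 73.4 = -11.0337 + 73.4 = 62.4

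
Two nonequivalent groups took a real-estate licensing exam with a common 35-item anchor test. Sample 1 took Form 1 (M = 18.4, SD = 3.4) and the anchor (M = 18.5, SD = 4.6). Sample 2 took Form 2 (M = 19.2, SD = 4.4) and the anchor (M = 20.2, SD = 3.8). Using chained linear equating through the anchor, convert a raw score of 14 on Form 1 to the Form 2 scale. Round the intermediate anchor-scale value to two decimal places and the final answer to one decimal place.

10.3

Form 1 → anchor (Sample 1): v = (4.6/3.4)(14 − 18.4) + 18.5 = 12.55
anchor → Form 2 (Sample 2): y = (4.4/3.8)(12.55 − 20.2) + 19.2 = 10.3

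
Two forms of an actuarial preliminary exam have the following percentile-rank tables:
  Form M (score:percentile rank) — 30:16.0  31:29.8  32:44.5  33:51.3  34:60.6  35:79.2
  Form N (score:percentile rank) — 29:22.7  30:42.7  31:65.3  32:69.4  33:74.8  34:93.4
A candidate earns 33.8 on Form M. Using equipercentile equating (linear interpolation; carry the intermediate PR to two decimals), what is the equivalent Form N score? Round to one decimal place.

30.7

PR of 33.8 on Form M: 51.3 + (33.8 − 33)/(34 − 33) × (60.6 − 51.3) = 58.74
On Form N, PR 58.74 falls between score 30 (PR 42.7) and 31 (PR 65.3).
Interpolate: 30 + (58.74 − 42.7)/(65.3 − 42.7) × (31 − 30) = 30.7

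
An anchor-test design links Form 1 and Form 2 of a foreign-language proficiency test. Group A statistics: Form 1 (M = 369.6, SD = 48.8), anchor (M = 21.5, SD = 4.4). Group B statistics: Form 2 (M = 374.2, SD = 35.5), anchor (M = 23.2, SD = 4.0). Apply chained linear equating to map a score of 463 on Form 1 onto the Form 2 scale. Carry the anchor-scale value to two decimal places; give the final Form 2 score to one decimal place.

Form 1 → anchor (Group A): v = (4.4/48.8)(463 − 369.6) + 21.5 = 29.92
anchor → Form 2 (Group B): y = (35.5/4.0)(29.92 − 23.2) + 374.2 = 433.8

433.8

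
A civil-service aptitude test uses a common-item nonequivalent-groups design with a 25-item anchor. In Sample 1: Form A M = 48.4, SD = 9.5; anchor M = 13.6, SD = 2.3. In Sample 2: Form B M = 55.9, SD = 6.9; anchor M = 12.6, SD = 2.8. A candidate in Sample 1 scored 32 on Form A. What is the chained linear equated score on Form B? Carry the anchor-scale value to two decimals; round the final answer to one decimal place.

48.6

Form A → anchor (Sample 1): v = (2.3/9.5)(32 − 48.4) + 13.6 = 9.63
anchor → Form B (Sample 2): y = (6.9/2.8)(9.63 − 12.6) + 55.9 = 48.6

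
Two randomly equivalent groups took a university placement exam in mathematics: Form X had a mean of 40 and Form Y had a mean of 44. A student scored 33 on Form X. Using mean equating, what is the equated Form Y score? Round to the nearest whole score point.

37

Mean equating: y = x + (M_Y − M_X) = 33 + (44 − 40) = 37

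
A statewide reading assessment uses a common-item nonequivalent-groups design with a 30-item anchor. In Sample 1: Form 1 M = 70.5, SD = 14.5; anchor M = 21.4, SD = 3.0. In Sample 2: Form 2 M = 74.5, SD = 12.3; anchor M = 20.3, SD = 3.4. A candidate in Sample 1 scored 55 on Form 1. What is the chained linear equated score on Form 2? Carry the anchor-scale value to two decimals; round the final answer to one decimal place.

66.9

Form 1 → anchor (Sample 1): v = (3.0/14.5)(55 − 70.5) + 21.4 = 18.19
anchor → Form 2 (Sample 2): y = (12.3/3.4)(18.19 − 20.3) + 74.5 = 66.9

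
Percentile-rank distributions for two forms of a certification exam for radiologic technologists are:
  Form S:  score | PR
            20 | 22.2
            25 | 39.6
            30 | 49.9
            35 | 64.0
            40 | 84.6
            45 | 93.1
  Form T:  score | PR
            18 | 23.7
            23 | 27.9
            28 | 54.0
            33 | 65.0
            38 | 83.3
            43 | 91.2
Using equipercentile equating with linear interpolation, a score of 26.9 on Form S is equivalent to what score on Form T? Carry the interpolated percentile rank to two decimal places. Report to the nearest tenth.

26.0

PR of 26.9 on Form S: 39.6 + (26.9 − 25)/(30 − 25) × (49.9 − 39.6) = 43.51
On Form T, PR 43.51 falls between score 23 (PR 27.9) and 28 (PR 54.0).
Interpolate: 23 + (43.51 − 27.9)/(54.0 − 27.9) × (28 − 23) = 26.0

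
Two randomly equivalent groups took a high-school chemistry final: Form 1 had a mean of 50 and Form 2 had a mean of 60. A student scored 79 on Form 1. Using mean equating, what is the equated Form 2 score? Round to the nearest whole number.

89

Mean equating: y = x + (M_Y − M_X) = 79 + (60 − 50) = 89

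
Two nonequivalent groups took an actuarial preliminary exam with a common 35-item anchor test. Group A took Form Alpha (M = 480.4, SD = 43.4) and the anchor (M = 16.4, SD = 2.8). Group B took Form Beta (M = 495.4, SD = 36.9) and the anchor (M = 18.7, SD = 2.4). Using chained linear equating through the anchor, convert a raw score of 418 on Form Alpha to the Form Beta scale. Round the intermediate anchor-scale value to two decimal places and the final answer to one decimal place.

398.1

Form Alpha → anchor (Group A): v = (2.8/43.4)(418 − 480.4) + 16.4 = 12.37
anchor → Form Beta (Group B): y = (36.9/2.4)(12.37 − 18.7) + 495.4 = 398.1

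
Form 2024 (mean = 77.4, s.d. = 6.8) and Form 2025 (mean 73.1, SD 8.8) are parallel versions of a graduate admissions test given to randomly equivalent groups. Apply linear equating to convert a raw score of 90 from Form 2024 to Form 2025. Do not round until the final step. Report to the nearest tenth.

89.4

Linear equating: y = (SD_Y/SD_X)(x − M_X) + M_Y
y = (8.8/6.8)(90 − 77.4) + 73.1
y = 1.294118 × 12.6 + 73.1 = 16.3059 + 73.1 = 89.4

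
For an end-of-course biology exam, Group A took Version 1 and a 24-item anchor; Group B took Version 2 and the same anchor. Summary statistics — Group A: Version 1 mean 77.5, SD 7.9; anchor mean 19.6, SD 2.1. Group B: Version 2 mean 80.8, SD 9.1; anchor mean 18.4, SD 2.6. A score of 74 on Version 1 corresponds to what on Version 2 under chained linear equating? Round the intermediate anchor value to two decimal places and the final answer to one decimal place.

Version 1 → anchor (Group A): v = (2.1/7.9)(74 − 77.5) + 19.6 = 18.67
anchor → Version 2 (Group B): y = (9.1/2.6)(18.67 − 18.4) + 80.8 = 81.7

81.7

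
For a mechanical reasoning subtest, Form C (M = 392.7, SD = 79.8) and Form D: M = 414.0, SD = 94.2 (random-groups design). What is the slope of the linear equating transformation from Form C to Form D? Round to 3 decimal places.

1.180

A = SD_Y / SD_X = 94.2 / 79.8 = 1.180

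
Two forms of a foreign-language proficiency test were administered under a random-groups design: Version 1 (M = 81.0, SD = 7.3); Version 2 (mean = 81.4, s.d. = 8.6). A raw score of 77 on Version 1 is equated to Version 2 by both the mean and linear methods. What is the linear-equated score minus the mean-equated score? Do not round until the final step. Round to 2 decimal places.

Mean-equated: 77 + (81.4 − 81.0) = 77.40
Linear-equated: (8.6/7.3)(77 − 81.0) + 81.4 = 76.688
Difference = 76.688 − 77.40 = -0.71

-0.71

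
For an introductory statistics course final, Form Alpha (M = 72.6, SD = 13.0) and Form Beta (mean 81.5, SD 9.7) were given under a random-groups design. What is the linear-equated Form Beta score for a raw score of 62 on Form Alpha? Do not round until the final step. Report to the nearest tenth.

73.6

Linear equating: y = (SD_Y/SD_X)(x − M_X) + M_Y
y = (9.7/13.0)(62 − 72.6) + 81.5
y = 0.746154 × -10.6 + 81.5 = -7.9092 + 81.5 = 73.6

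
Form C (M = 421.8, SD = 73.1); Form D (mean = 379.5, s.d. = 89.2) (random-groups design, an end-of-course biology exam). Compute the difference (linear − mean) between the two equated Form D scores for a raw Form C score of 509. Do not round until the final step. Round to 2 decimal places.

Mean-equated: 509 + (379.5 − 421.8) = 466.70
Linear-equated: (89.2/73.1)(509 − 421.8) + 379.5 = 485.905
Difference = 485.905 − 466.70 = 19.21

19.21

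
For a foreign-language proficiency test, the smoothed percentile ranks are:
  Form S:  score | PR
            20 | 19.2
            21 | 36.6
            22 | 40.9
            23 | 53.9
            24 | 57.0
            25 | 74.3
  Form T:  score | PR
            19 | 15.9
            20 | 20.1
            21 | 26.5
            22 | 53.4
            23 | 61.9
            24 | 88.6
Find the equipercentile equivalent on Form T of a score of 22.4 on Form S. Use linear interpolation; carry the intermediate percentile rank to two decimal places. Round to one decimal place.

21.7

PR of 22.4 on Form S: 40.9 + (22.4 − 22)/(23 − 22) × (53.9 − 40.9) = 46.10
On Form T, PR 46.10 falls between score 21 (PR 26.5) and 22 (PR 53.4).
Interpolate: 21 + (46.10 − 26.5)/(53.4 − 26.5) × (22 − 21) = 21.7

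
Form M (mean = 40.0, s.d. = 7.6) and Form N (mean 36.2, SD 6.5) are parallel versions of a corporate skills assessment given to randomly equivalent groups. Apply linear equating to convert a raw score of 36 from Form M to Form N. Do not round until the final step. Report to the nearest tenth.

32.8

Linear equating: y = (SD_Y/SD_X)(x − M_X) + M_Y
y = (6.5/7.6)(36 − 40.0) + 36.2
y = 0.855263 × -4.0 + 36.2 = -3.4211 + 36.2 = 32.8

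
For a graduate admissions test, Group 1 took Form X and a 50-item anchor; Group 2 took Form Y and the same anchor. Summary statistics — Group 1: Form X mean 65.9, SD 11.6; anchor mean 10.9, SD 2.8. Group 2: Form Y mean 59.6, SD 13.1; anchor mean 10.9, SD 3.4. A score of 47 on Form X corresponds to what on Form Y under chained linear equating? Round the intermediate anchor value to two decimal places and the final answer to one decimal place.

Form X → anchor (Group 1): v = (2.8/11.6)(47 − 65.9) + 10.9 = 6.34
anchor → Form Y (Group 2): y = (13.1/3.4)(6.34 − 10.9) + 59.6 = 42.0

42.0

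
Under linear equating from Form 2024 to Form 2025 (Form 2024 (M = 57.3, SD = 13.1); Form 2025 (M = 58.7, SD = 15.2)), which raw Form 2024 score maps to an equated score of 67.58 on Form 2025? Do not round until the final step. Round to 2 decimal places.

64.95

Invert y = (SD_Y/SD_X)(x − M_X) + M_Y:
x = (SD_X/SD_Y)(y − M_Y) + M_X = (13.1/15.2)(67.58 − 58.7) + 57.3
x = 0.861842 × 8.880 + 57.3 = 64.95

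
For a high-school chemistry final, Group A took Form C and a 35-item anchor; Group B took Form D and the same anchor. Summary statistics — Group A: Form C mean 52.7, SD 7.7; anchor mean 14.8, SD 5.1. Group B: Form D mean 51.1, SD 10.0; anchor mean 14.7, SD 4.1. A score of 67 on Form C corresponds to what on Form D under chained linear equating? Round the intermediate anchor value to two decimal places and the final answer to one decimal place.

Form C → anchor (Group A): v = (5.1/7.7)(67 − 52.7) + 14.8 = 24.27
anchor → Form D (Group B): y = (10.0/4.1)(24.27 − 14.7) + 51.1 = 74.4

74.4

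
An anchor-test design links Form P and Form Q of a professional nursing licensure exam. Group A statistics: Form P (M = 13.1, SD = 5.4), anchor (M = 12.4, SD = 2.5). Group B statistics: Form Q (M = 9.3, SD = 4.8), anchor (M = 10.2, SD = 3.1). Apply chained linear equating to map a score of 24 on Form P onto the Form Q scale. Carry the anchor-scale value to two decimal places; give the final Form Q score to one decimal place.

Form P → anchor (Group A): v = (2.5/5.4)(24 − 13.1) + 12.4 = 17.45
anchor → Form Q (Group B): y = (4.8/3.1)(17.45 − 10.2) + 9.3 = 20.5

20.5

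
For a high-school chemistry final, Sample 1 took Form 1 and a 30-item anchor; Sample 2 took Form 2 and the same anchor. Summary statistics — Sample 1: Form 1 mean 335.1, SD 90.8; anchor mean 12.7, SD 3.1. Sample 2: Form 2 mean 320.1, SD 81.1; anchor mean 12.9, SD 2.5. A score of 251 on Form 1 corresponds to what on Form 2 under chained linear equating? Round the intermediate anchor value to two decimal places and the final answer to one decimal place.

220.5

Form 1 → anchor (Sample 1): v = (3.1/90.8)(251 − 335.1) + 12.7 = 9.83
anchor → Form 2 (Sample 2): y = (81.1/2.5)(9.83 − 12.9) + 320.1 = 220.5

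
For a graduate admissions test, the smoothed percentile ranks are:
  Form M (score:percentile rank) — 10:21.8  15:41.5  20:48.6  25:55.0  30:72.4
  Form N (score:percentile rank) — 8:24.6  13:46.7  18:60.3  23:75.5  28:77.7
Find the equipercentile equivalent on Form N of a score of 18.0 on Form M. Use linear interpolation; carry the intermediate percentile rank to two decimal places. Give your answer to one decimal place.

12.8

PR of 18.0 on Form M: 41.5 + (18.0 − 15)/(20 − 15) × (48.6 − 41.5) = 45.76
On Form N, PR 45.76 falls between score 8 (PR 24.6) and 13 (PR 46.7).
Interpolate: 8 + (45.76 − 24.6)/(46.7 − 24.6) × (13 − 8) = 12.8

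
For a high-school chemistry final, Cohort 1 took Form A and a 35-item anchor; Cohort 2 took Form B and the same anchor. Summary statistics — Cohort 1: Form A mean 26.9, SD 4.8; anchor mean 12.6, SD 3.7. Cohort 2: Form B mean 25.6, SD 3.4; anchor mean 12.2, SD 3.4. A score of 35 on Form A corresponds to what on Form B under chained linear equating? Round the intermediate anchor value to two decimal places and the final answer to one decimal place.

Form A → anchor (Cohort 1): v = (3.7/4.8)(35 − 26.9) + 12.6 = 18.84
anchor → Form B (Cohort 2): y = (3.4/3.4)(18.84 − 12.2) + 25.6 = 32.2

32.2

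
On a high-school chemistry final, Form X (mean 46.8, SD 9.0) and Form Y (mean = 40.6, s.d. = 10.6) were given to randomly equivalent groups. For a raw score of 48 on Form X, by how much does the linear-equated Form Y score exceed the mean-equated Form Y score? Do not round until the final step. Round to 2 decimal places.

Mean-equated: 48 + (40.6 − 46.8) = 41.80
Linear-equated: (10.6/9.0)(48 − 46.8) + 40.6 = 42.013
Difference = 42.013 − 41.80 = 0.21

0.21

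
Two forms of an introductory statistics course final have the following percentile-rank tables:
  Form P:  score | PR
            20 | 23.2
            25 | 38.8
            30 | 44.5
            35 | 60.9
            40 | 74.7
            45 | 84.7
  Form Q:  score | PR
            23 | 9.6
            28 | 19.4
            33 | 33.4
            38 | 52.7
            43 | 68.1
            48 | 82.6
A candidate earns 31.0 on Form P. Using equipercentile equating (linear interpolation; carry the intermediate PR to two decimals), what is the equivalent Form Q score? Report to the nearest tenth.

PR of 31.0 on Form P: 44.5 + (31.0 − 30)/(35 − 30) × (60.9 − 44.5) = 47.78
On Form Q, PR 47.78 falls between score 33 (PR 33.4) and 38 (PR 52.7).
Interpolate: 33 + (47.78 − 33.4)/(52.7 − 33.4) × (38 − 33) = 36.7

36.7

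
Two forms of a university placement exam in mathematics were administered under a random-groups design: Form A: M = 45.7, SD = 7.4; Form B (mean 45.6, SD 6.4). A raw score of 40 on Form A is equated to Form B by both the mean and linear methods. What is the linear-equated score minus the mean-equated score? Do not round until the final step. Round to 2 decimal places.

0.77

Mean-equated: 40 + (45.6 − 45.7) = 39.90
Linear-equated: (6.4/7.4)(40 − 45.7) + 45.6 = 40.670
Difference = 40.670 − 39.90 = 0.77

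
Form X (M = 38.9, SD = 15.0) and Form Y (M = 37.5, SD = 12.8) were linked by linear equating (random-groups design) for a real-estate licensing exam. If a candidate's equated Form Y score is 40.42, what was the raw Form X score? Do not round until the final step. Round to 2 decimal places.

Invert y = (SD_Y/SD_X)(x − M_X) + M_Y:
x = (SD_X/SD_Y)(y − M_Y) + M_X = (15.0/12.8)(40.42 − 37.5) + 38.9
x = 1.171875 × 2.920 + 38.9 = 42.32

42.32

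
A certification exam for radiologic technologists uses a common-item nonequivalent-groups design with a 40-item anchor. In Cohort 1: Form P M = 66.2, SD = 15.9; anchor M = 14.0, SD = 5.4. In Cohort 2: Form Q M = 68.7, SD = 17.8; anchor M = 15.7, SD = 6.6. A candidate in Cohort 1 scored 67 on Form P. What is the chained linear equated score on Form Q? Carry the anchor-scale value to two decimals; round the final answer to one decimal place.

64.8

Form P → anchor (Cohort 1): v = (5.4/15.9)(67 − 66.2) + 14.0 = 14.27
anchor → Form Q (Cohort 2): y = (17.8/6.6)(14.27 − 15.7) + 68.7 = 64.8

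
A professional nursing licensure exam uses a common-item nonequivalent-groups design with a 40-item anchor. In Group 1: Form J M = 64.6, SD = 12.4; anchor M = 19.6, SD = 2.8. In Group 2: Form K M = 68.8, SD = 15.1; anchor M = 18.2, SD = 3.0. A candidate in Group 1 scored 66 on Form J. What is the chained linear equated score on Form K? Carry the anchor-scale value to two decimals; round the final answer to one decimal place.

77.5

Form J → anchor (Group 1): v = (2.8/12.4)(66 − 64.6) + 19.6 = 19.92
anchor → Form K (Group 2): y = (15.1/3.0)(19.92 − 18.2) + 68.8 = 77.5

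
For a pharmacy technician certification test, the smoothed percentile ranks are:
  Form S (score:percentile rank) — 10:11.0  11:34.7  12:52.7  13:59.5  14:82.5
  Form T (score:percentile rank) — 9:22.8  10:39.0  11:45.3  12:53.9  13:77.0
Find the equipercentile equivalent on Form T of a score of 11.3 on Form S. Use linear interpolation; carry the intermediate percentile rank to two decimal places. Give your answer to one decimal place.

PR of 11.3 on Form S: 34.7 + (11.3 − 11)/(12 − 11) × (52.7 − 34.7) = 40.10
On Form T, PR 40.10 falls between score 10 (PR 39.0) and 11 (PR 45.3).
Interpolate: 10 + (40.10 − 39.0)/(45.3 − 39.0) × (11 − 10) = 10.2

10.2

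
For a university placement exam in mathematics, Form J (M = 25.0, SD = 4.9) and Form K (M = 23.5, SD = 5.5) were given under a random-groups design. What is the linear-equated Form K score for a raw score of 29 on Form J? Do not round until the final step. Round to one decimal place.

Linear equating: y = (SD_Y/SD_X)(x − M_X) + M_Y
y = (5.5/4.9)(29 − 25.0) + 23.5
y = 1.122449 × 4.0 + 23.5 = 4.4898 + 23.5 = 28.0

28.0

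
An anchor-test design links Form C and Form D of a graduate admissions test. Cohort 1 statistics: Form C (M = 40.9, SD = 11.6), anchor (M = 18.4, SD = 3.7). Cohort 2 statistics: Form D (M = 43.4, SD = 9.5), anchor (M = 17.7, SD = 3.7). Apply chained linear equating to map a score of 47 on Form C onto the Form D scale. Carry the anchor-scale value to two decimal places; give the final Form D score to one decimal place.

50.2

Form C → anchor (Cohort 1): v = (3.7/11.6)(47 − 40.9) + 18.4 = 20.35
anchor → Form D (Cohort 2): y = (9.5/3.7)(20.35 − 17.7) + 43.4 = 50.2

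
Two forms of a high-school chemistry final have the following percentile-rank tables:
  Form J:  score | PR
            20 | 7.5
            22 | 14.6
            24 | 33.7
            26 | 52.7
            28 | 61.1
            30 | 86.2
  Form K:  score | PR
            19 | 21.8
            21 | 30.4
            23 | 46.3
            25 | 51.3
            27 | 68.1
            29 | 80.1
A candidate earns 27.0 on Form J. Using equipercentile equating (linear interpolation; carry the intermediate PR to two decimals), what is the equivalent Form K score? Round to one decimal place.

25.7

PR of 27.0 on Form J: 52.7 + (27.0 − 26)/(28 − 26) × (61.1 − 52.7) = 56.90
On Form K, PR 56.90 falls between score 25 (PR 51.3) and 27 (PR 68.1).
Interpolate: 25 + (56.90 − 51.3)/(68.1 − 51.3) × (27 − 25) = 25.7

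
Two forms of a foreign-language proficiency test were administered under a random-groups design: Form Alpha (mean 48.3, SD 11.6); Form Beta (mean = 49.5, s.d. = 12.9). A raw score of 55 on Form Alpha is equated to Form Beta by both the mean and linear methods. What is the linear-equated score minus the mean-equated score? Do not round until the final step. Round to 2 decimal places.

Mean-equated: 55 + (49.5 − 48.3) = 56.20
Linear-equated: (12.9/11.6)(55 − 48.3) + 49.5 = 56.951
Difference = 56.951 − 56.20 = 0.75

0.75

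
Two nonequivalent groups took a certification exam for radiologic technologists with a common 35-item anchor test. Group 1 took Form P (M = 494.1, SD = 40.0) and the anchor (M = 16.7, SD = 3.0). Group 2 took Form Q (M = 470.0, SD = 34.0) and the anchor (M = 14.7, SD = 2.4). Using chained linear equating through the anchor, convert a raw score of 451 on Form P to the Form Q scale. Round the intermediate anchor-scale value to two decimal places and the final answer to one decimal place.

452.6

Form P → anchor (Group 1): v = (3.0/40.0)(451 − 494.1) + 16.7 = 13.47
anchor → Form Q (Group 2): y = (34.0/2.4)(13.47 − 14.7) + 470.0 = 452.6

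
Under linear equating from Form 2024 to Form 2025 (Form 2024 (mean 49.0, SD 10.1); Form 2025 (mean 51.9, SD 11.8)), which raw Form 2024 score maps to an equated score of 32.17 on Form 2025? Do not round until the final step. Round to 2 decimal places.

Invert y = (SD_Y/SD_X)(x − M_X) + M_Y:
x = (SD_X/SD_Y)(y − M_Y) + M_X = (10.1/11.8)(32.17 − 51.9) + 49.0
x = 0.855932 × -19.730 + 49.0 = 32.11

32.11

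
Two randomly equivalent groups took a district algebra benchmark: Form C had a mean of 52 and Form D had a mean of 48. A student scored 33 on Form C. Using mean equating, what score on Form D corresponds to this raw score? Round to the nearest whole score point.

Mean equating: y = x + (M_Y − M_X) = 33 + (48 − 52) = 29

29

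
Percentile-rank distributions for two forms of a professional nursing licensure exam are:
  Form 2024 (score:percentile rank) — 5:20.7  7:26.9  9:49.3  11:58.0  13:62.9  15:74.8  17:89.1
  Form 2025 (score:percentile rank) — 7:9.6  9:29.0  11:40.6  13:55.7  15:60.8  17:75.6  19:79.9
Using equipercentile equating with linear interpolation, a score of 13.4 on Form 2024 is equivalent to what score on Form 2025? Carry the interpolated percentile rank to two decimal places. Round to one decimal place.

15.6

PR of 13.4 on Form 2024: 62.9 + (13.4 − 13)/(15 − 13) × (74.8 − 62.9) = 65.28
On Form 2025, PR 65.28 falls between score 15 (PR 60.8) and 17 (PR 75.6).
Interpolate: 15 + (65.28 − 60.8)/(75.6 − 60.8) × (17 − 15) = 15.6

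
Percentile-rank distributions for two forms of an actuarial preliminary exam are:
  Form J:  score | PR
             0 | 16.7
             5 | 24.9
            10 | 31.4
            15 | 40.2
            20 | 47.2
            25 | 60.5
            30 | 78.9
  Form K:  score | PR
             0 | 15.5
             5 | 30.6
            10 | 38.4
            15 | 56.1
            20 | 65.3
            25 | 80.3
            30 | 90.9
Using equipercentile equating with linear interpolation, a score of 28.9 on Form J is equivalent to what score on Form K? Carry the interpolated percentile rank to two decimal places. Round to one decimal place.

23.2

PR of 28.9 on Form J: 60.5 + (28.9 − 25)/(30 − 25) × (78.9 − 60.5) = 74.85
On Form K, PR 74.85 falls between score 20 (PR 65.3) and 25 (PR 80.3).
Interpolate: 20 + (74.85 − 65.3)/(80.3 − 65.3) × (25 − 20) = 23.2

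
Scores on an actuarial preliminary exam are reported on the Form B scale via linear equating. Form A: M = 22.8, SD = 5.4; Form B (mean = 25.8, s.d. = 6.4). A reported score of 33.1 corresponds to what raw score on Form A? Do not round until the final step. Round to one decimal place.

Invert y = (SD_Y/SD_X)(x − M_X) + M_Y:
x = (SD_X/SD_Y)(y − M_Y) + M_X = (5.4/6.4)(33.1 − 25.8) + 22.8
x = 0.843750 × 7.300 + 22.8 = 29.0

29.0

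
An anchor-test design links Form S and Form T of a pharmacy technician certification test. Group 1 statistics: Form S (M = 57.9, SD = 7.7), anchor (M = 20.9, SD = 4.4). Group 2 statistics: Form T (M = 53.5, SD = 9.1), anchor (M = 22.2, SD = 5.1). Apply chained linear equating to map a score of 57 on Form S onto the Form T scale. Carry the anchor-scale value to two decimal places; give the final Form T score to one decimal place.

Form S → anchor (Group 1): v = (4.4/7.7)(57 − 57.9) + 20.9 = 20.39
anchor → Form T (Group 2): y = (9.1/5.1)(20.39 − 22.2) + 53.5 = 50.3

50.3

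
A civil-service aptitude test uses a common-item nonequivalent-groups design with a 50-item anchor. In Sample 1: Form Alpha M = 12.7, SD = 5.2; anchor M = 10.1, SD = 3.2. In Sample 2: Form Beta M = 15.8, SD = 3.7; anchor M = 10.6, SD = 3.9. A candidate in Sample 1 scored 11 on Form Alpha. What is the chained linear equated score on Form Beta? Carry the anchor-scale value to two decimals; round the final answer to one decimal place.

14.3

Form Alpha → anchor (Sample 1): v = (3.2/5.2)(11 − 12.7) + 10.1 = 9.05
anchor → Form Beta (Sample 2): y = (3.7/3.9)(9.05 − 10.6) + 15.8 = 14.3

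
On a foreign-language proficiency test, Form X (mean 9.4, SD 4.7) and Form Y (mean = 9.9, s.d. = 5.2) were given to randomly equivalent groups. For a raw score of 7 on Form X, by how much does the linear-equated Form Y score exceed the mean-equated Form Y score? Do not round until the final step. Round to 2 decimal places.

Mean-equated: 7 + (9.9 − 9.4) = 7.50
Linear-equated: (5.2/4.7)(7 − 9.4) + 9.9 = 7.245
Difference = 7.245 − 7.50 = -0.26

-0.26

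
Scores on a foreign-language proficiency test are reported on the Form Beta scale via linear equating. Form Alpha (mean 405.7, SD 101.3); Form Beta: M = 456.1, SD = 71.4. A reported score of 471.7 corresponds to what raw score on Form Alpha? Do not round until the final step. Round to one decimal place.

Invert y = (SD_Y/SD_X)(x − M_X) + M_Y:
x = (SD_X/SD_Y)(y − M_Y) + M_X = (101.3/71.4)(471.7 − 456.1) + 405.7
x = 1.418768 × 15.600 + 405.7 = 427.8

427.8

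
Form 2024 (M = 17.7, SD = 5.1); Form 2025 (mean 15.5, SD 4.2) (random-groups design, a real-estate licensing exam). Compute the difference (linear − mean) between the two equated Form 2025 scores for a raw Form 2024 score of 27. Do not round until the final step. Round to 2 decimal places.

Mean-equated: 27 + (15.5 − 17.7) = 24.80
Linear-equated: (4.2/5.1)(27 − 17.7) + 15.5 = 23.159
Difference = 23.159 − 24.80 = -1.64

-1.64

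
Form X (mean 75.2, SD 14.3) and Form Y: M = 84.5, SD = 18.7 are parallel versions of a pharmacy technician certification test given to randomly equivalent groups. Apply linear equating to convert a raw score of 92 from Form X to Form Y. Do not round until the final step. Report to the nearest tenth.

Linear equating: y = (SD_Y/SD_X)(x − M_X) + M_Y
y = (18.7/14.3)(92 − 75.2) + 84.5
y = 1.307692 × 16.8 + 84.5 = 21.9692 + 84.5 = 106.5

106.5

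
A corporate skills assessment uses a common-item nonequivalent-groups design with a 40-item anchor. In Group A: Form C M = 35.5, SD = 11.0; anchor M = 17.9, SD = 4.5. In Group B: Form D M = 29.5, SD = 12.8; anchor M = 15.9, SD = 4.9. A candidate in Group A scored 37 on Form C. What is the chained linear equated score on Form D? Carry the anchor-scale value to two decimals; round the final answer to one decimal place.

36.3

Form C → anchor (Group A): v = (4.5/11.0)(37 − 35.5) + 17.9 = 18.51
anchor → Form D (Group B): y = (12.8/4.9)(18.51 − 15.9) + 29.5 = 36.3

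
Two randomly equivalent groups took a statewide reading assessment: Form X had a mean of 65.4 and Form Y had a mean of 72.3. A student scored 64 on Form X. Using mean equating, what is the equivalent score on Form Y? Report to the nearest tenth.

Mean equating: y = x + (M_Y − M_X) = 64 + (72.3 − 65.4) = 70.9

70.9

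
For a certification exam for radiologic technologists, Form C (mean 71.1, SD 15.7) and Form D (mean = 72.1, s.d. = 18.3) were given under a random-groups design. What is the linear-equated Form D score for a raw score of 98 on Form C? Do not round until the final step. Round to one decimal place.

103.5

Linear equating: y = (SD_Y/SD_X)(x − M_X) + M_Y
y = (18.3/15.7)(98 − 71.1) + 72.1
y = 1.165605 × 26.9 + 72.1 = 31.3548 + 72.1 = 103.5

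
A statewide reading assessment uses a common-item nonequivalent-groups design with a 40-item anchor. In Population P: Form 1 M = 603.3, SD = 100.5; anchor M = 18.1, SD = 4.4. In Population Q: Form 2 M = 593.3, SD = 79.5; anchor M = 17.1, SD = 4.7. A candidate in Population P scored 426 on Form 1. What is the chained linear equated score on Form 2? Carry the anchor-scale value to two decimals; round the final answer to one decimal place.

Form 1 → anchor (Population P): v = (4.4/100.5)(426 − 603.3) + 18.1 = 10.34
anchor → Form 2 (Population Q): y = (79.5/4.7)(10.34 − 17.1) + 593.3 = 479.0

479.0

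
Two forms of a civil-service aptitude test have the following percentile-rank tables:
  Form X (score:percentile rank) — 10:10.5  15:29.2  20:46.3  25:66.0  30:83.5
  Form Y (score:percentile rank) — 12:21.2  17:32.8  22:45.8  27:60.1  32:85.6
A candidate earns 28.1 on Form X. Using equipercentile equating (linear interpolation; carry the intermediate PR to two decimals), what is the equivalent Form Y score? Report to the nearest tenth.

30.3

PR of 28.1 on Form X: 66.0 + (28.1 − 25)/(30 − 25) × (83.5 − 66.0) = 76.85
On Form Y, PR 76.85 falls between score 27 (PR 60.1) and 32 (PR 85.6).
Interpolate: 27 + (76.85 − 60.1)/(85.6 − 60.1) × (32 − 27) = 30.3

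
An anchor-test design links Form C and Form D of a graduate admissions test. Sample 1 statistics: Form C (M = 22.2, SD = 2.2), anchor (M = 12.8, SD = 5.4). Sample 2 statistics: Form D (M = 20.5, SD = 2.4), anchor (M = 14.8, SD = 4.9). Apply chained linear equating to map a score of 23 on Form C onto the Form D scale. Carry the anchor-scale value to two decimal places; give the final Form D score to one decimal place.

20.5

Form C → anchor (Sample 1): v = (5.4/2.2)(23 − 22.2) + 12.8 = 14.76
anchor → Form D (Sample 2): y = (2.4/4.9)(14.76 − 14.8) + 20.5 = 20.5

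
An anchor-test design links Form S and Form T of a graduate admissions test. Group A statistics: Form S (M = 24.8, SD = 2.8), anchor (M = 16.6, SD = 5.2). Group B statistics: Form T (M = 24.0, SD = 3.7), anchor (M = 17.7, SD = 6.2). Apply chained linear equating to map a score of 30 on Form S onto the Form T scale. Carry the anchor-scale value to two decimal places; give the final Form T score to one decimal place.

29.1

Form S → anchor (Group A): v = (5.2/2.8)(30 − 24.8) + 16.6 = 26.26
anchor → Form T (Group B): y = (3.7/6.2)(26.26 − 17.7) + 24.0 = 29.1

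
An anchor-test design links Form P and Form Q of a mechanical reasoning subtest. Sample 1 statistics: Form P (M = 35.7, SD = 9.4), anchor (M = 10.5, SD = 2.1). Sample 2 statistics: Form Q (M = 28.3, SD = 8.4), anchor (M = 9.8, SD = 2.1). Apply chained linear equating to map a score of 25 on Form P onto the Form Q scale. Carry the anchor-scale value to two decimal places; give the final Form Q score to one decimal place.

Form P → anchor (Sample 1): v = (2.1/9.4)(25 − 35.7) + 10.5 = 8.11
anchor → Form Q (Sample 2): y = (8.4/2.1)(8.11 − 9.8) + 28.3 = 21.5

21.5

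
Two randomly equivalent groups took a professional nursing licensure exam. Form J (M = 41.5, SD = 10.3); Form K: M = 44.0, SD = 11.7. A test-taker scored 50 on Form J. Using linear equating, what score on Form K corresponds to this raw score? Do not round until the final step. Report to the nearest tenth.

53.7

Linear equating: y = (SD_Y/SD_X)(x − M_X) + M_Y
y = (11.7/10.3)(50 − 41.5) + 44.0
y = 1.135922 × 8.5 + 44.0 = 9.6553 + 44.0 = 53.7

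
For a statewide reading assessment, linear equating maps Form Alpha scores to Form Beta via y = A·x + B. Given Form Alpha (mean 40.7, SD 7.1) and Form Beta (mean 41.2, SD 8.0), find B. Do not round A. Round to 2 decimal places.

-4.66

A = SD_Y / SD_X = 8.0 / 7.1 = 1.126761
B = M_Y − A·M_X = 41.2 − 1.126761 × 40.7 = -4.66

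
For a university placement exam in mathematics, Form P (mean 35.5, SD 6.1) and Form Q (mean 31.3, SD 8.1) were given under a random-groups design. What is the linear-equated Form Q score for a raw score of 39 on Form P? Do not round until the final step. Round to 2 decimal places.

Linear equating: y = (SD_Y/SD_X)(x − M_X) + M_Y
y = (8.1/6.1)(39 − 35.5) + 31.3
y = 1.327869 × 3.5 + 31.3 = 4.6475 + 31.3 = 35.95

35.95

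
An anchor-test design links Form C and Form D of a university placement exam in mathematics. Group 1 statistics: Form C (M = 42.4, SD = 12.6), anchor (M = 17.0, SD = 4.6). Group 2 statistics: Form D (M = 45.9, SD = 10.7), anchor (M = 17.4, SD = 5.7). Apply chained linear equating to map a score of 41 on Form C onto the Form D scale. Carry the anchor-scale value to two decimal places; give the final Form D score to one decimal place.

Form C → anchor (Group 1): v = (4.6/12.6)(41 − 42.4) + 17.0 = 16.49
anchor → Form D (Group 2): y = (10.7/5.7)(16.49 − 17.4) + 45.9 = 44.2

44.2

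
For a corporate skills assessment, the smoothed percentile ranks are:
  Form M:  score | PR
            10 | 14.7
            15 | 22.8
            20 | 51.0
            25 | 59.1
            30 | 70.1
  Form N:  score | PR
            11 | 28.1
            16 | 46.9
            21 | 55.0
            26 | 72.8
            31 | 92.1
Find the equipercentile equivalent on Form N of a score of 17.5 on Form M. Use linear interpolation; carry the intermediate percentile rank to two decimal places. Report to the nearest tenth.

13.3

PR of 17.5 on Form M: 22.8 + (17.5 − 15)/(20 − 15) × (51.0 − 22.8) = 36.90
On Form N, PR 36.90 falls between score 11 (PR 28.1) and 16 (PR 46.9).
Interpolate: 11 + (36.90 − 28.1)/(46.9 − 28.1) × (16 − 11) = 13.3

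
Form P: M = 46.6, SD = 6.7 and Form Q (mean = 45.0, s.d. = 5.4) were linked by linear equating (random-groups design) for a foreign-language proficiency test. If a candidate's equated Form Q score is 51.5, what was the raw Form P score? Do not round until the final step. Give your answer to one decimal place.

54.7

Invert y = (SD_Y/SD_X)(x − M_X) + M_Y:
x = (SD_X/SD_Y)(y − M_Y) + M_X = (6.7/5.4)(51.5 − 45.0) + 46.6
x = 1.240741 × 6.500 + 46.6 = 54.7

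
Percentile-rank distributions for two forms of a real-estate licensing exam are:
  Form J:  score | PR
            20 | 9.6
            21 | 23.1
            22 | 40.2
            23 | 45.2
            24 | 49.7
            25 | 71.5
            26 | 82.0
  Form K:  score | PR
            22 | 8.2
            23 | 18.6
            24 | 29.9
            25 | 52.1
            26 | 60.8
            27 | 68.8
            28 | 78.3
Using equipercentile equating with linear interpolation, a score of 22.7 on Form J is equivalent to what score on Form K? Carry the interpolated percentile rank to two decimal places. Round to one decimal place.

PR of 22.7 on Form J: 40.2 + (22.7 − 22)/(23 − 22) × (45.2 − 40.2) = 43.70
On Form K, PR 43.70 falls between score 24 (PR 29.9) and 25 (PR 52.1).
Interpolate: 24 + (43.70 − 29.9)/(52.1 − 29.9) × (25 − 24) = 24.6

24.6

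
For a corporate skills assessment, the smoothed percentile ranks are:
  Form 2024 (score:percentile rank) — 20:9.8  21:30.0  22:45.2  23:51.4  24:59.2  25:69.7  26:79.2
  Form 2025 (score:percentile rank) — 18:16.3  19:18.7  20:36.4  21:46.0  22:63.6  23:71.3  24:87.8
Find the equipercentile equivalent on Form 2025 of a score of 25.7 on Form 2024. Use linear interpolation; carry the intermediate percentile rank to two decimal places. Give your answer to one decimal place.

PR of 25.7 on Form 2024: 69.7 + (25.7 − 25)/(26 − 25) × (79.2 − 69.7) = 76.35
On Form 2025, PR 76.35 falls between score 23 (PR 71.3) and 24 (PR 87.8).
Interpolate: 23 + (76.35 − 71.3)/(87.8 − 71.3) × (24 − 23) = 23.3

23.3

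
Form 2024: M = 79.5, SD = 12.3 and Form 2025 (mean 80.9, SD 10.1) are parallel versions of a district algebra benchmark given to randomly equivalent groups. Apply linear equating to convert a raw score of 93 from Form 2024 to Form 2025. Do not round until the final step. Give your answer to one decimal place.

92.0

Linear equating: y = (SD_Y/SD_X)(x − M_X) + M_Y
y = (10.1/12.3)(93 − 79.5) + 80.9
y = 0.821138 × 13.5 + 80.9 = 11.0854 + 80.9 = 92.0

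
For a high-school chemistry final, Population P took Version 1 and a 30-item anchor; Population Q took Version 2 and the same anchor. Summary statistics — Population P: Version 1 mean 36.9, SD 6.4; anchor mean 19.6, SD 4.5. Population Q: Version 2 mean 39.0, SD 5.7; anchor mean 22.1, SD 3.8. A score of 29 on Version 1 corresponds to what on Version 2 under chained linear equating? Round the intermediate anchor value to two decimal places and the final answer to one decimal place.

Version 1 → anchor (Population P): v = (4.5/6.4)(29 − 36.9) + 19.6 = 14.05
anchor → Version 2 (Population Q): y = (5.7/3.8)(14.05 − 22.1) + 39.0 = 26.9

26.9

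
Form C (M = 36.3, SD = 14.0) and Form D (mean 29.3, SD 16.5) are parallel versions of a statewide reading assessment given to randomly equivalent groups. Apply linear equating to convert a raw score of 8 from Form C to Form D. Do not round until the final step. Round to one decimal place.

Linear equating: y = (SD_Y/SD_X)(x − M_X) + M_Y
y = (16.5/14.0)(8 − 36.3) + 29.3
y = 1.178571 × -28.3 + 29.3 = -33.3536 + 29.3 = -4.1

-4.1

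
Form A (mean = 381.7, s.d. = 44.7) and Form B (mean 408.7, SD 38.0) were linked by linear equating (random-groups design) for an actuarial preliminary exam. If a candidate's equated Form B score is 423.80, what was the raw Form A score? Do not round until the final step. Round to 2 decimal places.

Invert y = (SD_Y/SD_X)(x − M_X) + M_Y:
x = (SD_X/SD_Y)(y − M_Y) + M_X = (44.7/38.0)(423.80 − 408.7) + 381.7
x = 1.176316 × 15.100 + 381.7 = 399.46

399.46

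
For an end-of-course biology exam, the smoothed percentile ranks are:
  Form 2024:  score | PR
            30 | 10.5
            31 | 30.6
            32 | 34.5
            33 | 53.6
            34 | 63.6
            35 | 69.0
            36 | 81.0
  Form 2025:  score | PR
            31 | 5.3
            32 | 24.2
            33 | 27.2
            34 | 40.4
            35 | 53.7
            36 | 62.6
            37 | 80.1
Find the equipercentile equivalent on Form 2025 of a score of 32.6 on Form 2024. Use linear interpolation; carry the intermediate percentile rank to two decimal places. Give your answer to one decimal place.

34.4

PR of 32.6 on Form 2024: 34.5 + (32.6 − 32)/(33 − 32) × (53.6 − 34.5) = 45.96
On Form 2025, PR 45.96 falls between score 34 (PR 40.4) and 35 (PR 53.7).
Interpolate: 34 + (45.96 − 40.4)/(53.7 − 40.4) × (35 − 34) = 34.4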